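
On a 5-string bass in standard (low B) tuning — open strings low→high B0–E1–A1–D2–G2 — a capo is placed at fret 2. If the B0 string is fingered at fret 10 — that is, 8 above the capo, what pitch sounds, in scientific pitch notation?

The capo raises the open B0 by 2 semitones to C#1; fretting 8 more gives B0 + 2 + 8 = B0 + 10 semitones = A1.

A1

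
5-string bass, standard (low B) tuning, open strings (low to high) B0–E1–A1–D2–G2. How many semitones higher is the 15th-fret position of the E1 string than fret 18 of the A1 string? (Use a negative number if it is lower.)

-8 semitones

E1 at fret 15 → G2 (MIDI 43); A1 at fret 18 → D#3 (MIDI 51).
43 − 51 = -8, so the two pitches are 8 semitones apart.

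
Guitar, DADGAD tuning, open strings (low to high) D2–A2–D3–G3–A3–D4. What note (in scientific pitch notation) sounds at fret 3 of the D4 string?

Each fret is one semitone, so D4 + 3 = F4.

F4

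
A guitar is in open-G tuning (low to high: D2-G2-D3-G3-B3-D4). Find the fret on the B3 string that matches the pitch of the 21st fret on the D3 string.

D3 at fret 21 is D3 + 21 semitones = B4.
The open B3 string is 9 semitones above the open D3, so the same pitch on the B3 string lies at fret 21 − 9 = 12.

12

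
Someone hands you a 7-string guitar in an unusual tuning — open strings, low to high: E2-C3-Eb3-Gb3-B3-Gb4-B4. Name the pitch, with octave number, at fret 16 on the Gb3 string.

Bb4

The open Gb3 string plus 16 semitones: Gb–G–Ab–A–…–Ab–A–Bb.
The walk passes from B into C once, so the octave number goes from 3 to 4.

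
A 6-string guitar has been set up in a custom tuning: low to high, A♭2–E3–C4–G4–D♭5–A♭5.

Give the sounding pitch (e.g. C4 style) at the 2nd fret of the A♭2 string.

B♭2

Each fret is one semitone, so A♭2 + 2 = B♭2.
(Equivalently spelled A♯2.)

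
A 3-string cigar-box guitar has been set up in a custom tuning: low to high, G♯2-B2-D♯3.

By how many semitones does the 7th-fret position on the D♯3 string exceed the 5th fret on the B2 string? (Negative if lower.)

6 semitones

D♯3 at fret 7 → A♯3 (MIDI 58); B2 at fret 5 → E3 (MIDI 52).
58 − 52 = 6, so the two pitches are 6 semitones apart.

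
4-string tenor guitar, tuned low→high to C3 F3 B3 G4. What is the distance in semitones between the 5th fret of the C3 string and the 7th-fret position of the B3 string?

C3 at fret 5 → F3 (MIDI 53); B3 at fret 7 → G♭4 (MIDI 66).
53 − 66 = -13, so the two pitches are 13 semitones apart, with G♭4 the higher.

13 semitones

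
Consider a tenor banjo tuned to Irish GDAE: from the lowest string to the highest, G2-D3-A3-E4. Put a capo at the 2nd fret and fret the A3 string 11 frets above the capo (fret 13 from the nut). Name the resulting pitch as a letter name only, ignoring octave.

The capo raises the open A3 by 2 semitones to B3; fretting 11 more gives A3 + 2 + 11 = A3 + 13 semitones, landing on A♯.

A♯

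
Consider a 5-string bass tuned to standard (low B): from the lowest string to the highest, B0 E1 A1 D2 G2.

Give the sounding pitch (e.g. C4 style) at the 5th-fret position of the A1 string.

A1 is MIDI 33. Adding 5 gives 38, which is D2.

D2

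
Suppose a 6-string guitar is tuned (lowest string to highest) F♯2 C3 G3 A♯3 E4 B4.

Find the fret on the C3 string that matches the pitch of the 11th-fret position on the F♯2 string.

5

Fret 11 on F♯2 is MIDI 42 + 11 = 53 (F3). On the C3 string (open MIDI 48), that pitch is 53 − 48 = fret 5.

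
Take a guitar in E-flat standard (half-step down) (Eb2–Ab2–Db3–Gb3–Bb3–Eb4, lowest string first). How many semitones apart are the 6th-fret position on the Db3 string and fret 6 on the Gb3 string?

5 semitones

Db3 at fret 6 → G3 (MIDI 55); Gb3 at fret 6 → C4 (MIDI 60).
55 − 60 = -5, so the two pitches are 5 semitones apart, with C4 the higher.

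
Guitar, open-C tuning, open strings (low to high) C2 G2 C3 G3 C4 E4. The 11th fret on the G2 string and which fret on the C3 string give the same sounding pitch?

6

Fret 11 on G2 is MIDI 43 + 11 = 54 (F#3). On the C3 string (open MIDI 48), that pitch is 54 − 48 = fret 6.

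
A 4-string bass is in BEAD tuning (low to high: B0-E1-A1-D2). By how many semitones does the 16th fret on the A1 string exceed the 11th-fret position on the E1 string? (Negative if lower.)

10 semitones

A1 at fret 16 → C♯3 (MIDI 49); E1 at fret 11 → D♯2 (MIDI 39).
49 − 39 = 10, so the two pitches are 10 semitones apart.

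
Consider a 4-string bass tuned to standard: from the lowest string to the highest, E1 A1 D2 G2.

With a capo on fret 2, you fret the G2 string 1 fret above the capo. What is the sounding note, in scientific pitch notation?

The capo raises the open G2 by 2 semitones to A2; fretting 1 more gives G2 + 2 + 1 = G2 + 3 semitones = A♯2.
(Also written B♭.)

A♯2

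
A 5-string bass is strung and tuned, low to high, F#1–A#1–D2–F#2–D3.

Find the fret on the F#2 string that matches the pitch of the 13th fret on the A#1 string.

A#1 at fret 13 is A#1 + 13 semitones = B2.
The open F#2 string is 8 semitones above the open A#1, so the same pitch on the F#2 string lies at fret 13 − 8 = 5.

5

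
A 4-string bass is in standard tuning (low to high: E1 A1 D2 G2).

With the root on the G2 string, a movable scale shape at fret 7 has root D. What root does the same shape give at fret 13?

G#

Moving from fret 7 to fret 13 shifts the root by 6 semitones.
D up 6 semitones is G#.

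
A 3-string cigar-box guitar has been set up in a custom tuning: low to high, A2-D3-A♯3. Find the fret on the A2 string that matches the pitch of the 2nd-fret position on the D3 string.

Fret 2 on D3 is MIDI 50 + 2 = 52 (E3). On the A2 string (open MIDI 45), that pitch is 52 − 45 = fret 7.

7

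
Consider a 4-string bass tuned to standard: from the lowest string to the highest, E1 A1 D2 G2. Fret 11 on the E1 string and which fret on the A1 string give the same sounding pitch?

6

Fret 11 on E1 is MIDI 28 + 11 = 39 (D♯2). On the A1 string (open MIDI 33), that pitch is 39 − 33 = fret 6.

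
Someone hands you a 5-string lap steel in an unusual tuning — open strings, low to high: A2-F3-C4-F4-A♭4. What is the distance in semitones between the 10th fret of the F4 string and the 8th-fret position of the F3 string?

14 semitones

F4 at fret 10 → E♭5 (MIDI 75); F3 at fret 8 → D♭4 (MIDI 61).
75 − 61 = 14, so the two pitches are 14 semitones apart, with E♭5 the higher.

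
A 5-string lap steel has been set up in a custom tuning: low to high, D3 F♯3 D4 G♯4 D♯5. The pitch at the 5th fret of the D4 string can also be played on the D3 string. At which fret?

D4 at fret 5 is D4 + 5 semitones = G4.
The open D3 string is 12 semitones below the open D4, so the same pitch on the D3 string lies at fret 5 + 12 = 17.

17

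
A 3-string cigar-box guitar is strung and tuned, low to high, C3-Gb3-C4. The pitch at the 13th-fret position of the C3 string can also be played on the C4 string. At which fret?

1

C3 at fret 13 is C3 + 13 semitones = Db4.
The open C4 string is 12 semitones above the open C3, so the same pitch on the C4 string lies at fret 13 − 12 = 1.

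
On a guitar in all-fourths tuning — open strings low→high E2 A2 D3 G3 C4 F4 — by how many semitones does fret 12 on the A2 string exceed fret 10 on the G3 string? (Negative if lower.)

-8 semitones

A2 at fret 12 → A3 (MIDI 57); G3 at fret 10 → F4 (MIDI 65).
57 − 65 = -8, so the two pitches are 8 semitones apart.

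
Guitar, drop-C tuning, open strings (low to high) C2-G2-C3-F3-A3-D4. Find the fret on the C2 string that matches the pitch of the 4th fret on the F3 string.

21

Fret 4 on F3 is MIDI 53 + 4 = 57 (A3). On the C2 string (open MIDI 36), that pitch is 57 − 36 = fret 21.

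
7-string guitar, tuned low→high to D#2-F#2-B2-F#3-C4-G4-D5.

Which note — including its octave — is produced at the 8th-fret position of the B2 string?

G3

Each fret is one semitone, so B2 + 8 = G3.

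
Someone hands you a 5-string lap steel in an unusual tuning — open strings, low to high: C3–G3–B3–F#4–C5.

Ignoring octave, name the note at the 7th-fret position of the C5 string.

C5 is MIDI 72. Adding 7 gives 79; 79 mod 12 = 7, i.e. G.

G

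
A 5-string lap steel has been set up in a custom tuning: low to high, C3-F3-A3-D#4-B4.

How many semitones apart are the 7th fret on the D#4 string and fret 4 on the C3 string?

D#4 at fret 7 → A#4 (MIDI 70); C3 at fret 4 → E3 (MIDI 52).
70 − 52 = 18, so the two pitches are 18 semitones apart, with A#4 the higher.

18 semitones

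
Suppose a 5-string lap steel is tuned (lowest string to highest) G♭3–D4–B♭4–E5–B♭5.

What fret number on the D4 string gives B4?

9

B4 is 9 semitones above the open D4 (D–Eb–E–F–Gb–G–Ab–A–Bb–B), so it sits at fret 9.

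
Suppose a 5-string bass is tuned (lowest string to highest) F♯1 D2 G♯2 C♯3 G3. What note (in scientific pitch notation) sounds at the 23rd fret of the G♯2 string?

G4

The open G♯2 string plus 23 semitones: G#–A–A#–B–…–F–F#–G.
The walk passes from B into C 2 times, so the octave number goes from 2 to 4.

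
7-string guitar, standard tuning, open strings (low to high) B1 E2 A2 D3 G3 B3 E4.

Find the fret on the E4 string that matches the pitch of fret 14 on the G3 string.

5

G3 at fret 14 is G3 + 14 semitones = A4.
The open E4 string is 9 semitones above the open G3, so the same pitch on the E4 string lies at fret 14 − 9 = 5.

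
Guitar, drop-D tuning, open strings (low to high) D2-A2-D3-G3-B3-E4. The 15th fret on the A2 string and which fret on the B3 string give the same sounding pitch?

Fret 15 on A2 is MIDI 45 + 15 = 60 (C4). On the B3 string (open MIDI 59), that pitch is 60 − 59 = fret 1.

1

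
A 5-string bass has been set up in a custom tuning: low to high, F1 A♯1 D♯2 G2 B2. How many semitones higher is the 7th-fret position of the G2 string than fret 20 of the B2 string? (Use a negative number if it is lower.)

-17 semitones

G2 at fret 7 → D3 (MIDI 50); B2 at fret 20 → G4 (MIDI 67).
50 − 67 = -17, so the two pitches are 17 semitones apart.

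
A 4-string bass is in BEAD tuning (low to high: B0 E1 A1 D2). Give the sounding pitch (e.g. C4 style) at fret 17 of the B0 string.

B0 is MIDI 23. Adding 17 gives 40, which is E2.

E2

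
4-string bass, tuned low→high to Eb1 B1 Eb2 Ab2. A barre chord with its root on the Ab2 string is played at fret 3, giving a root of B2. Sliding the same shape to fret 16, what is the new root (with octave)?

C4

Moving from fret 3 to fret 16 shifts the root by 13 semitones.
B2 up 13 semitones is C4.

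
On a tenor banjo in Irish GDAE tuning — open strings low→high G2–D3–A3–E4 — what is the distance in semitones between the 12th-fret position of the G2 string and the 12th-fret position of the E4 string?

21 semitones

G2 at fret 12 → G3 (MIDI 55); E4 at fret 12 → E5 (MIDI 76).
55 − 76 = -21, so the two pitches are 21 semitones apart, with E5 the higher.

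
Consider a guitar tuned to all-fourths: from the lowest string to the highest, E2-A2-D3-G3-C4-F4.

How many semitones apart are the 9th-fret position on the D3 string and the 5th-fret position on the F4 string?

11 semitones

D3 at fret 9 → B3 (MIDI 59); F4 at fret 5 → A#4 (MIDI 70).
59 − 70 = -11, so the two pitches are 11 semitones apart, with A#4 the higher.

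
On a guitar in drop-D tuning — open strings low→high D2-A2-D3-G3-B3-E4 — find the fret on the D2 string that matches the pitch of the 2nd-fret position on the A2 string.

Fret 2 on A2 is MIDI 45 + 2 = 47 (B2). On the D2 string (open MIDI 38), that pitch is 47 − 38 = fret 9.

9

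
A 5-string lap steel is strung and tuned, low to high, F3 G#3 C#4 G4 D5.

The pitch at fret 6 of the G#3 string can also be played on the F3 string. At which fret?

G#3 at fret 6 is G#3 + 6 semitones = D4.
The open F3 string is 3 semitones below the open G#3, so the same pitch on the F3 string lies at fret 6 + 3 = 9.

9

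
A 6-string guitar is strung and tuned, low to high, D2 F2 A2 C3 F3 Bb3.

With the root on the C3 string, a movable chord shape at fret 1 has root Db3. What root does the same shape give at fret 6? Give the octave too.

Moving from fret 1 to fret 6 shifts the root by 5 semitones.
Db3 up 5 semitones is Gb3.

Gb3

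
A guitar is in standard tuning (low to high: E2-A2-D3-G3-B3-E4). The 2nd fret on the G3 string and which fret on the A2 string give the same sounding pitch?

12

G3 at fret 2 is G3 + 2 semitones = A3.
The open A2 string is 10 semitones below the open G3, so the same pitch on the A2 string lies at fret 2 + 10 = 12.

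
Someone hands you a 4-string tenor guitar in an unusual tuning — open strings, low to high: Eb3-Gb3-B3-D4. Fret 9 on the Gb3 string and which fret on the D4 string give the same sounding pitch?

Gb3 at fret 9 is Gb3 + 9 semitones = Eb4.
The open D4 string is 8 semitones above the open Gb3, so the same pitch on the D4 string lies at fret 9 − 8 = 1.

1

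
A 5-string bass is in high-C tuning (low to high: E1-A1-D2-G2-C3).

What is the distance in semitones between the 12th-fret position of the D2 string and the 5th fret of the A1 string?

D2 at fret 12 → D3 (MIDI 50); A1 at fret 5 → D2 (MIDI 38).
50 − 38 = 12, so the two pitches are 12 semitones apart, with D3 the higher.

12 semitones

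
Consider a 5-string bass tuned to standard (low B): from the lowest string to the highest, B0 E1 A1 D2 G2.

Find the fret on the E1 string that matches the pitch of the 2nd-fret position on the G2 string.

17

G2 at fret 2 is G2 + 2 semitones = A2.
The open E1 string is 15 semitones below the open G2, so the same pitch on the E1 string lies at fret 2 + 15 = 17.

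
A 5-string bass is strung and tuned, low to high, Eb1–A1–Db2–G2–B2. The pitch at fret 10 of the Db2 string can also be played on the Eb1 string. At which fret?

Db2 at fret 10 is Db2 + 10 semitones = B2.
The open Eb1 string is 10 semitones below the open Db2, so the same pitch on the Eb1 string lies at fret 10 + 10 = 20.

20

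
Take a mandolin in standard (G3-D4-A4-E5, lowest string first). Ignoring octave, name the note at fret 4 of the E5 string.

G♯

E5 is MIDI 76. Adding 4 gives 80; 80 mod 12 = 8, i.e. G♯.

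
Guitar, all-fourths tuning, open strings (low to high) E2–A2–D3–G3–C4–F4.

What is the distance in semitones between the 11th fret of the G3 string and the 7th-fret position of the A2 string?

G3 at fret 11 → F#4 (MIDI 66); A2 at fret 7 → E3 (MIDI 52).
66 − 52 = 14, so the two pitches are 14 semitones apart, with F#4 the higher.

14 semitones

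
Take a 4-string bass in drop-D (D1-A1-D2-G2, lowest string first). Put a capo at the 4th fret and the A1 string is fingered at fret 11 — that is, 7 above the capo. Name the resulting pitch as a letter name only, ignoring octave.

The capo raises the open A1 by 4 semitones to C#2; fretting 7 more gives A1 + 4 + 7 = A1 + 11 semitones, landing on G#.

G#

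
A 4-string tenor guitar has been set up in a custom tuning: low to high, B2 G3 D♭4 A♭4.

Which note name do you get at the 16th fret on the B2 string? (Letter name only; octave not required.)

E♭

The open B2 string plus 16 semitones: B–C–Db–D–…–Db–D–Eb.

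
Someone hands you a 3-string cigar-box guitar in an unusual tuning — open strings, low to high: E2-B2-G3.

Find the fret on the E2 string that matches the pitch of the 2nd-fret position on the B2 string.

B2 at fret 2 is B2 + 2 semitones = C#3.
The open E2 string is 7 semitones below the open B2, so the same pitch on the E2 string lies at fret 2 + 7 = 9.

9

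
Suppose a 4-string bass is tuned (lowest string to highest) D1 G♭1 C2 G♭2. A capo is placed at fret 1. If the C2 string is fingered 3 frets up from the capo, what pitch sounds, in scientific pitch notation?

E2

The capo raises the open C2 by 1 semitone to D♭2; fretting 3 more gives C2 + 1 + 3 = C2 + 4 semitones = E2.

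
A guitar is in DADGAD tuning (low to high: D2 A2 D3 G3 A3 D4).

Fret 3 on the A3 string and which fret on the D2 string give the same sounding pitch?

Fret 3 on A3 is MIDI 57 + 3 = 60 (C4). On the D2 string (open MIDI 38), that pitch is 60 − 38 = fret 22.

22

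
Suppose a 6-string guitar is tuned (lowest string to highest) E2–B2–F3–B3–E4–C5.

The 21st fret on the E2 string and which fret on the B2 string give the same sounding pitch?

E2 at fret 21 is E2 + 21 semitones = D♭4.
The open B2 string is 7 semitones above the open E2, so the same pitch on the B2 string lies at fret 21 − 7 = 14.

14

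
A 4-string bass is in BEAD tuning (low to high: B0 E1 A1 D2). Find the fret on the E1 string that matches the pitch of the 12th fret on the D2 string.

22

Fret 12 on D2 is MIDI 38 + 12 = 50 (D3). On the E1 string (open MIDI 28), that pitch is 50 − 28 = fret 22.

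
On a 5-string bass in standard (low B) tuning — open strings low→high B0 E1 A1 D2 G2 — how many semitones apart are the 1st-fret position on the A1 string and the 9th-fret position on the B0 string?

A1 at fret 1 → A♯1 (MIDI 34); B0 at fret 9 → G♯1 (MIDI 32).
34 − 32 = 2, so the two pitches are 2 semitones apart, with A♯1 the higher.

2 semitones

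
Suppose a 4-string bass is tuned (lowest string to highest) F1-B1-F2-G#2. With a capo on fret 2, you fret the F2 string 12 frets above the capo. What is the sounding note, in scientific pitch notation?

The capo raises the open F2 by 2 semitones to G2; fretting 12 more gives F2 + 2 + 12 = F2 + 14 semitones = G3.

G3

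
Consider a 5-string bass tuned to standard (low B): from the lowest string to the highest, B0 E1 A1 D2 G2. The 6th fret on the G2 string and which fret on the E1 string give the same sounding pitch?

G2 at fret 6 is G2 + 6 semitones = C♯3.
The open E1 string is 15 semitones below the open G2, so the same pitch on the E1 string lies at fret 6 + 15 = 21.

21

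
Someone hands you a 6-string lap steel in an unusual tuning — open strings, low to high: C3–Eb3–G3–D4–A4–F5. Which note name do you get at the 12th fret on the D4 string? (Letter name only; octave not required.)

D

Each fret is one semitone, so D4 + 12 = D.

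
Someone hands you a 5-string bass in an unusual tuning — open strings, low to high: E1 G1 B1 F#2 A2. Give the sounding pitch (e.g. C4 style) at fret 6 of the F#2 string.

The open F#2 string plus 6 semitones: F#–G–G#–A–A#–B–C.
The walk passes from B into C once, so the octave number goes from 2 to 3.

C3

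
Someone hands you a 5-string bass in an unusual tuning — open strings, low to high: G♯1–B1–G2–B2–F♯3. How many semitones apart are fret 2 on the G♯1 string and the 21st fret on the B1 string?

G♯1 at fret 2 → A♯1 (MIDI 34); B1 at fret 21 → G♯3 (MIDI 56).
34 − 56 = -22, so the two pitches are 22 semitones apart, with G♯3 the higher.

22 semitones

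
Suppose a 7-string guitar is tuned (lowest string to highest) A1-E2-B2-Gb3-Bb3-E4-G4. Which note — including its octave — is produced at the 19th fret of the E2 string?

B3

The open E2 string plus 19 semitones: E–F–Gb–G–…–A–Bb–B.
The walk passes from B into C once, so the octave number goes from 2 to 3.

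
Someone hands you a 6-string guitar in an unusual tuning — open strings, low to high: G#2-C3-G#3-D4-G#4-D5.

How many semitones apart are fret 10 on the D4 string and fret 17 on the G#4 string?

13 semitones

D4 at fret 10 → C5 (MIDI 72); G#4 at fret 17 → C#6 (MIDI 85).
72 − 85 = -13, so the two pitches are 13 semitones apart, with C#6 the higher.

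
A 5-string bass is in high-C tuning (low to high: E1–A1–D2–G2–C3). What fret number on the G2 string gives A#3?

A#3 is 15 semitones above the open G2 (G–G#–A–A#–…–G#–A–A#), so it sits at fret 15.

15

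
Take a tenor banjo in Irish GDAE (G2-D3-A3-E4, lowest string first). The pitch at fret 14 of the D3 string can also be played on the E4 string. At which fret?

0

Fret 14 on D3 is MIDI 50 + 14 = 64 (E4). On the E4 string (open MIDI 64), that pitch is 64 − 64 = fret 0.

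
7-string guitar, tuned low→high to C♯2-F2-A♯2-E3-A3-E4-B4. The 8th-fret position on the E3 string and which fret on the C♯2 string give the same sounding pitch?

E3 at fret 8 is E3 + 8 semitones = C4.
The open C♯2 string is 15 semitones below the open E3, so the same pitch on the C♯2 string lies at fret 8 + 15 = 23.

23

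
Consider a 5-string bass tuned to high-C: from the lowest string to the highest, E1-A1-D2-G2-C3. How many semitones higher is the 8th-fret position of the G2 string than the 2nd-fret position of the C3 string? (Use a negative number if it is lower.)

1 semitone

G2 at fret 8 → D#3 (MIDI 51); C3 at fret 2 → D3 (MIDI 50).
51 − 50 = 1, so the two pitches are 1 semitone apart.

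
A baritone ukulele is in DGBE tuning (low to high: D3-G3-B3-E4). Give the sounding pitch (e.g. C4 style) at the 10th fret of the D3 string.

The open D3 string plus 10 semitones: D–D#–E–F–…–A#–B–C.
The walk passes from B into C once, so the octave number goes from 3 to 4.

C4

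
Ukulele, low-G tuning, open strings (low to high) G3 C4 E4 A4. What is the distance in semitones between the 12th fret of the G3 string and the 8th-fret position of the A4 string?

G3 at fret 12 → G4 (MIDI 67); A4 at fret 8 → F5 (MIDI 77).
67 − 77 = -10, so the two pitches are 10 semitones apart, with F5 the higher.

10 semitones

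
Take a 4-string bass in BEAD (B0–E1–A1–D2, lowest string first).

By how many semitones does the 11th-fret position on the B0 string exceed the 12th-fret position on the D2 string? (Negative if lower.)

B0 at fret 11 → A#1 (MIDI 34); D2 at fret 12 → D3 (MIDI 50).
34 − 50 = -16, so the two pitches are 16 semitones apart.

-16 semitones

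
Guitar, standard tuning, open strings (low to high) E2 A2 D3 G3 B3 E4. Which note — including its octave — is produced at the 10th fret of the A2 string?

Each fret is one semitone, so A2 + 10 = G3.

G3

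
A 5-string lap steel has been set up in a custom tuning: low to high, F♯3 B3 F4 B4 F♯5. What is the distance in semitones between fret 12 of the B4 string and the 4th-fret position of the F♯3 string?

B4 at fret 12 → B5 (MIDI 83); F♯3 at fret 4 → A♯3 (MIDI 58).
83 − 58 = 25, so the two pitches are 25 semitones apart, with B5 the higher.

25 semitones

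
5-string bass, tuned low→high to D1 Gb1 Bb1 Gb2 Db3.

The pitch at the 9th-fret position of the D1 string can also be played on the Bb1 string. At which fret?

1

D1 at fret 9 is D1 + 9 semitones = B1.
The open Bb1 string is 8 semitones above the open D1, so the same pitch on the Bb1 string lies at fret 9 − 8 = 1.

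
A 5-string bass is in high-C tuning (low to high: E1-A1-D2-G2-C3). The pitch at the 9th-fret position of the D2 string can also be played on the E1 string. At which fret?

D2 at fret 9 is D2 + 9 semitones = B2.
The open E1 string is 10 semitones below the open D2, so the same pitch on the E1 string lies at fret 9 + 10 = 19.

19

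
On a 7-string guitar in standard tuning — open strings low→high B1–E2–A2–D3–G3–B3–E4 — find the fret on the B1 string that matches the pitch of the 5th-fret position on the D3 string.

20

D3 at fret 5 is D3 + 5 semitones = G3.
The open B1 string is 15 semitones below the open D3, so the same pitch on the B1 string lies at fret 5 + 15 = 20.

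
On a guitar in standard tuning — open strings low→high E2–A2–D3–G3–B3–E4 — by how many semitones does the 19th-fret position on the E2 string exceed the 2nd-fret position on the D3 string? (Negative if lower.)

7 semitones

E2 at fret 19 → B3 (MIDI 59); D3 at fret 2 → E3 (MIDI 52).
59 − 52 = 7, so the two pitches are 7 semitones apart.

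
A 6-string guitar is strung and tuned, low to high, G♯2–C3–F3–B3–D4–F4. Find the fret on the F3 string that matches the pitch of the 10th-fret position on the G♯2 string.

G♯2 at fret 10 is G♯2 + 10 semitones = F♯3.
The open F3 string is 9 semitones above the open G♯2, so the same pitch on the F3 string lies at fret 10 − 9 = 1.

1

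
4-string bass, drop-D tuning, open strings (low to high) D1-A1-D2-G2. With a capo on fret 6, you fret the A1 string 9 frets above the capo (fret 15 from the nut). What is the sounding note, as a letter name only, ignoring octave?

The capo raises the open A1 by 6 semitones to D#2; fretting 9 more gives A1 + 6 + 9 = A1 + 15 semitones, landing on C.

C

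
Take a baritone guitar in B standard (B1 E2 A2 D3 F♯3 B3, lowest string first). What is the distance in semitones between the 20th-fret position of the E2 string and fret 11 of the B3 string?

E2 at fret 20 → C4 (MIDI 60); B3 at fret 11 → A♯4 (MIDI 70).
60 − 70 = -10, so the two pitches are 10 semitones apart, with A♯4 the higher.

10 semitones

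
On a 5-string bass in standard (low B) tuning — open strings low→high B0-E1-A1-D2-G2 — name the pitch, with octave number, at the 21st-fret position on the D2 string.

B3

Each fret is one semitone, so D2 + 21 = B3.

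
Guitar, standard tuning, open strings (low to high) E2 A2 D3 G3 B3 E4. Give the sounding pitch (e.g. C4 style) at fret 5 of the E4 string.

E4 is MIDI 64. Adding 5 gives 69, which is A4.

A4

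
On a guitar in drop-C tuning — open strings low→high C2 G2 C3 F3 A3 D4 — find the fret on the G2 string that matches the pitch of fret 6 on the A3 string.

A3 at fret 6 is A3 + 6 semitones = D#4.
The open G2 string is 14 semitones below the open A3, so the same pitch on the G2 string lies at fret 6 + 14 = 20.

20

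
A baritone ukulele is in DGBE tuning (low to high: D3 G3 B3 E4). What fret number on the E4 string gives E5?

E5 is 12 semitones above the open E4 (E–F–F#–G–…–D–D#–E), so it sits at fret 12.

12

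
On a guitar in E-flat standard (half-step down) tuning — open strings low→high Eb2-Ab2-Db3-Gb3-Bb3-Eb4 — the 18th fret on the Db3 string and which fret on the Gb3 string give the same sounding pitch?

Db3 at fret 18 is Db3 + 18 semitones = G4.
The open Gb3 string is 5 semitones above the open Db3, so the same pitch on the Gb3 string lies at fret 18 − 5 = 13.

13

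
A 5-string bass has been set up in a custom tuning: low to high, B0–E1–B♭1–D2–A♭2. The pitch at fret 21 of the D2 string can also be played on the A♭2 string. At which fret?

D2 at fret 21 is D2 + 21 semitones = B3.
The open A♭2 string is 6 semitones above the open D2, so the same pitch on the A♭2 string lies at fret 21 − 6 = 15.

15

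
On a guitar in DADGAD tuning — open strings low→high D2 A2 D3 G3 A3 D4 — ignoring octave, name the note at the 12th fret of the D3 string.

D3 is MIDI 50. Adding 12 gives 62; 62 mod 12 = 2, i.e. D.

D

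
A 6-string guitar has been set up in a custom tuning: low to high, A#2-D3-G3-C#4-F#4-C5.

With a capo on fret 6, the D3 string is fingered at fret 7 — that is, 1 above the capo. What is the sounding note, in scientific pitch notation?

A3

The capo raises the open D3 by 6 semitones to G#3; fretting 1 more gives D3 + 6 + 1 = D3 + 7 semitones = A3.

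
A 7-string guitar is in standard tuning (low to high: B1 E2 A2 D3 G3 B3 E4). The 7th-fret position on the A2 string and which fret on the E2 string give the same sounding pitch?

Fret 7 on A2 is MIDI 45 + 7 = 52 (E3). On the E2 string (open MIDI 40), that pitch is 52 − 40 = fret 12.

12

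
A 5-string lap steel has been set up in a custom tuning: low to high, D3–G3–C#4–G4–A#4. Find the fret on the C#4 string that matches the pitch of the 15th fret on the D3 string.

4

D3 at fret 15 is D3 + 15 semitones = F4.
The open C#4 string is 11 semitones above the open D3, so the same pitch on the C#4 string lies at fret 15 − 11 = 4.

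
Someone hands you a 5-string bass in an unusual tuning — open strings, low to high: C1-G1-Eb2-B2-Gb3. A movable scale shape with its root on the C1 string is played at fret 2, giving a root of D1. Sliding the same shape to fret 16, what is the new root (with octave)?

E2

Moving from fret 2 to fret 16 shifts the root by 14 semitones.
D1 up 14 semitones is E2.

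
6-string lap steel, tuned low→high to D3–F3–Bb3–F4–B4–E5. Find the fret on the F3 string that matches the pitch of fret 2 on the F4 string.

14

F4 at fret 2 is F4 + 2 semitones = G4.
The open F3 string is 12 semitones below the open F4, so the same pitch on the F3 string lies at fret 2 + 12 = 14.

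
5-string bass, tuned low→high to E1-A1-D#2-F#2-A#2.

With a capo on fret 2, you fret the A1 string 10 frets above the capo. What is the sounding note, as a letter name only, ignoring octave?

The capo raises the open A1 by 2 semitones to B1; fretting 10 more gives A1 + 2 + 10 = A1 + 12 semitones, landing on A.

A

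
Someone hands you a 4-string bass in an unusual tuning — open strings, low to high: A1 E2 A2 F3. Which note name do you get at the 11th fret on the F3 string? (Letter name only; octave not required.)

F3 is MIDI 53. Adding 11 gives 64; 64 mod 12 = 4, i.e. E.

E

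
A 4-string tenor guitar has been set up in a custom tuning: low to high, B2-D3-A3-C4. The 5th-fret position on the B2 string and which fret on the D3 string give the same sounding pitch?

B2 at fret 5 is B2 + 5 semitones = E3.
The open D3 string is 3 semitones above the open B2, so the same pitch on the D3 string lies at fret 5 − 3 = 2.

2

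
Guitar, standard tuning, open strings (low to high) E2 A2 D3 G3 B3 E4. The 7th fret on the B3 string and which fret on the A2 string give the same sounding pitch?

Fret 7 on B3 is MIDI 59 + 7 = 66 (F#4). On the A2 string (open MIDI 45), that pitch is 66 − 45 = fret 21.

21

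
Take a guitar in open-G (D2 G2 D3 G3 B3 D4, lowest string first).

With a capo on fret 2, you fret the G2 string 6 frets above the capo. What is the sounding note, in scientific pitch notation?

D#3

The capo raises the open G2 by 2 semitones to A2; fretting 6 more gives G2 + 2 + 6 = G2 + 8 semitones = D#3.
(Also written Eb.)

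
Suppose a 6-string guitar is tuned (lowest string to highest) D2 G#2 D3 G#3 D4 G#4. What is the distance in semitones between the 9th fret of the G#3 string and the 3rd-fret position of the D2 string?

G#3 at fret 9 → F4 (MIDI 65); D2 at fret 3 → F2 (MIDI 41).
65 − 41 = 24, so the two pitches are 24 semitones apart, with F4 the higher.

24 semitones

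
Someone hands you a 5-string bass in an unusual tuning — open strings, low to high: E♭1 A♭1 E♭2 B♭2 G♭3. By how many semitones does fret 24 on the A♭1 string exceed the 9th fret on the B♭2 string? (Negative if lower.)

1 semitone

A♭1 at fret 24 → A♭3 (MIDI 56); B♭2 at fret 9 → G3 (MIDI 55).
56 − 55 = 1, so the two pitches are 1 semitone apart.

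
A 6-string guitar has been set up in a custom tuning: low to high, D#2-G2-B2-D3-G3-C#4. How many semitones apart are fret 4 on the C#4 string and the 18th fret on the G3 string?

C#4 at fret 4 → F4 (MIDI 65); G3 at fret 18 → C#5 (MIDI 73).
65 − 73 = -8, so the two pitches are 8 semitones apart, with C#5 the higher.

8 semitones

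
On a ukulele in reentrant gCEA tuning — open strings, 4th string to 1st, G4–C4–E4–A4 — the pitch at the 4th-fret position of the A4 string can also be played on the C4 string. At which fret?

13

Fret 4 on A4 is MIDI 69 + 4 = 73 (C#5). On the C4 string (open MIDI 60), that pitch is 73 − 60 = fret 13.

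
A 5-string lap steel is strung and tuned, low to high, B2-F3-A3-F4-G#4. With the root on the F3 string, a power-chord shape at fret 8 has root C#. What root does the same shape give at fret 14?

G

Moving from fret 8 to fret 14 shifts the root by 6 semitones.
C# up 6 semitones is G.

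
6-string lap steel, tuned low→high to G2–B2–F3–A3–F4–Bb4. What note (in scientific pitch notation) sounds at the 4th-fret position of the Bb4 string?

Bb4 is MIDI 70. Adding 4 gives 74, which is D5.

D5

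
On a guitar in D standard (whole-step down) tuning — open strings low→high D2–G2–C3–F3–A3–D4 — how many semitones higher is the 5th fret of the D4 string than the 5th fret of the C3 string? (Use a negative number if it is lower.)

14 semitones

D4 at fret 5 → G4 (MIDI 67); C3 at fret 5 → F3 (MIDI 53).
67 − 53 = 14, so the two pitches are 14 semitones apart.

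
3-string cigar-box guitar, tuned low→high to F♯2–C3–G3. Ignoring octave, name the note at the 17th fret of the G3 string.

G3 is MIDI 55. Adding 17 gives 72; 72 mod 12 = 0, i.e. C.

C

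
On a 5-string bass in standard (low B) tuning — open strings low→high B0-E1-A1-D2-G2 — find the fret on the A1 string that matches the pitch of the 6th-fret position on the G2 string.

Fret 6 on G2 is MIDI 43 + 6 = 49 (C#3). On the A1 string (open MIDI 33), that pitch is 49 − 33 = fret 16.

16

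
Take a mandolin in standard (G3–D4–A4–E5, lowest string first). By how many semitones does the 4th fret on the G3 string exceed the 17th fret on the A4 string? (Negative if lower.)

G3 at fret 4 → B3 (MIDI 59); A4 at fret 17 → D6 (MIDI 86).
59 − 86 = -27, so the two pitches are 27 semitones apart.

-27 semitones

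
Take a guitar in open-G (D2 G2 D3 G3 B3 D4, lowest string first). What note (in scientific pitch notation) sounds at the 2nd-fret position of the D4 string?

E4

Each fret is one semitone, so D4 + 2 = E4.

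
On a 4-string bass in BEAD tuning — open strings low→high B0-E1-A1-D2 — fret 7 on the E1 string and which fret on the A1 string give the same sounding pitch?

2

Fret 7 on E1 is MIDI 28 + 7 = 35 (B1). On the A1 string (open MIDI 33), that pitch is 35 − 33 = fret 2.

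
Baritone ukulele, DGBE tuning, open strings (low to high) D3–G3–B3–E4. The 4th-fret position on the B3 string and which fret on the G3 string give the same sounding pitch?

B3 at fret 4 is B3 + 4 semitones = D♯4.
The open G3 string is 4 semitones below the open B3, so the same pitch on the G3 string lies at fret 4 + 4 = 8.

8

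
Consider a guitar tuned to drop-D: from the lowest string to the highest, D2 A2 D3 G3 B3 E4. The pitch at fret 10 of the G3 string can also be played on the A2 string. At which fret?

20

G3 at fret 10 is G3 + 10 semitones = F4.
The open A2 string is 10 semitones below the open G3, so the same pitch on the A2 string lies at fret 10 + 10 = 20.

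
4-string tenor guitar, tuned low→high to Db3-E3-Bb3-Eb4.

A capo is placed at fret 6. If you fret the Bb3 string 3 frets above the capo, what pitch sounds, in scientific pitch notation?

G4

The capo raises the open Bb3 by 6 semitones to E4; fretting 3 more gives Bb3 + 6 + 3 = Bb3 + 9 semitones = G4.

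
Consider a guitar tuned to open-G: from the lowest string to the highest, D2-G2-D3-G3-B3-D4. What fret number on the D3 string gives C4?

10

C4 is 10 semitones above the open D3 (D–D#–E–F–…–A#–B–C), so it sits at fret 10.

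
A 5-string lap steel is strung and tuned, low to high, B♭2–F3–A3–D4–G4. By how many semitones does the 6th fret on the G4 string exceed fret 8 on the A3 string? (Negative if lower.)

8 semitones

G4 at fret 6 → D♭5 (MIDI 73); A3 at fret 8 → F4 (MIDI 65).
73 − 65 = 8, so the two pitches are 8 semitones apart.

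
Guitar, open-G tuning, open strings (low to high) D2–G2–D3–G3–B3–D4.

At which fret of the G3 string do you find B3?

4

B3 is 4 semitones above the open G3 (G–G#–A–A#–B), so it sits at fret 4.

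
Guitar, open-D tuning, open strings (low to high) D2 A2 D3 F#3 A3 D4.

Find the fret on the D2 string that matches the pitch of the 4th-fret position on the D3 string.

Fret 4 on D3 is MIDI 50 + 4 = 54 (F#3). On the D2 string (open MIDI 38), that pitch is 54 − 38 = fret 16.

16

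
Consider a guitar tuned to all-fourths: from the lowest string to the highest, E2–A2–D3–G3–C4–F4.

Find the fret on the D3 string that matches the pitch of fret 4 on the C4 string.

14

C4 at fret 4 is C4 + 4 semitones = E4.
The open D3 string is 10 semitones below the open C4, so the same pitch on the D3 string lies at fret 4 + 10 = 14.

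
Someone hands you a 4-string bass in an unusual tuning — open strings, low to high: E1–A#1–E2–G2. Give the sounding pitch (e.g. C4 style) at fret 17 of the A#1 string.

The open A#1 string plus 17 semitones: A#–B–C–C#–…–C#–D–D#.
The walk passes from B into C 2 times, so the octave number goes from 1 to 3.
(Equivalently spelled Eb3.)

D#3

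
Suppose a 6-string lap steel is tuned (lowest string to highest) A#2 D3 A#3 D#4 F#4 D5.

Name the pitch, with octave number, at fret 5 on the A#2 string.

D#3

The open A#2 string plus 5 semitones: A#–B–C–C#–D–D#.
The walk passes from B into C once, so the octave number goes from 2 to 3.
(Equivalently spelled Eb3.)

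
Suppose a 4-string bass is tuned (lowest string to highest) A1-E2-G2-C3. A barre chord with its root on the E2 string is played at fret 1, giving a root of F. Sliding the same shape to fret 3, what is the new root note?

Moving from fret 1 to fret 3 shifts the root by 2 semitones.
F up 2 semitones is G.

G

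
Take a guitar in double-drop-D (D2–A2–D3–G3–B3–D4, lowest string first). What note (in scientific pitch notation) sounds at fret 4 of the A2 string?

C#3

The open A2 string plus 4 semitones: A–A#–B–C–C#.
The walk passes from B into C once, so the octave number goes from 2 to 3.
(Equivalently spelled Db3.)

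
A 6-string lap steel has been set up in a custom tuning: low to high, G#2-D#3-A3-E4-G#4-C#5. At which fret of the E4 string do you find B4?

7

B4 is 7 semitones above the open E4 (E–F–F#–G–G#–A–A#–B), so it sits at fret 7.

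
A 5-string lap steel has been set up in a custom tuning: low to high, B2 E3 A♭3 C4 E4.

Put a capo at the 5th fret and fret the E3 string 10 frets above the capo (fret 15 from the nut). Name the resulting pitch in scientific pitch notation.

G4

The capo raises the open E3 by 5 semitones to A3; fretting 10 more gives E3 + 5 + 10 = E3 + 15 semitones = G4.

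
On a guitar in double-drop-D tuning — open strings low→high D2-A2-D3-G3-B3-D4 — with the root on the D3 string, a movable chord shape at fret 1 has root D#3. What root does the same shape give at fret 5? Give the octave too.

Moving from fret 1 to fret 5 shifts the root by 4 semitones.
D#3 up 4 semitones is G3.

G3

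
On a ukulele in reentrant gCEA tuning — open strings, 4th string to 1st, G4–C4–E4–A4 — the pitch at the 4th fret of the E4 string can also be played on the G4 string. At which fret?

1

Fret 4 on E4 is MIDI 64 + 4 = 68 (G♯4). On the G4 string (open MIDI 67), that pitch is 68 − 67 = fret 1.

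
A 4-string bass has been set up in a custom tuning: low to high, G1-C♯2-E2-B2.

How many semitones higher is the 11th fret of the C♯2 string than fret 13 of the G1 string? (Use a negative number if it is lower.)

C♯2 at fret 11 → C3 (MIDI 48); G1 at fret 13 → G♯2 (MIDI 44).
48 − 44 = 4, so the two pitches are 4 semitones apart.

4 semitones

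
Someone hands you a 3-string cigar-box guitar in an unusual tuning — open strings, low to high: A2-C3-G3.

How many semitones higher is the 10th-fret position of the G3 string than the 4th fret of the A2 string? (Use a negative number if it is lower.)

16 semitones

G3 at fret 10 → F4 (MIDI 65); A2 at fret 4 → C#3 (MIDI 49).
65 − 49 = 16, so the two pitches are 16 semitones apart.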